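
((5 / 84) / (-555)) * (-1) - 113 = -1053611 / 9324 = -113.00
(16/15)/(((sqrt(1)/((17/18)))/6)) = 272/45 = 6.04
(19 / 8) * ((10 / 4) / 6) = 95 / 96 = 0.99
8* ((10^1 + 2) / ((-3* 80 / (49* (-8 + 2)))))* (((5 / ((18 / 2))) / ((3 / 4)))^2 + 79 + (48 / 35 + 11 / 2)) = 61740266 / 6075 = 10163.01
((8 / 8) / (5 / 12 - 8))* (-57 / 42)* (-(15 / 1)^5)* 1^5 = -86568750 / 637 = -135900.71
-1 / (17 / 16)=-16 / 17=-0.94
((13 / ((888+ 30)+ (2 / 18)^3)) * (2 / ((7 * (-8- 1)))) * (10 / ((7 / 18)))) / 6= -63180 / 32791927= -0.00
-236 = -236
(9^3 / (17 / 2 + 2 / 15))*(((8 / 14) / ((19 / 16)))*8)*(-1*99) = -1108546560 / 34447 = -32181.22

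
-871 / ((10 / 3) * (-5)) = 2613 / 50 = 52.26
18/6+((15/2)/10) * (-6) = -3/2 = -1.50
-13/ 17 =-0.76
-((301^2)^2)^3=-553092726310835924575445943601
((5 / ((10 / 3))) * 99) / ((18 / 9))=297 / 4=74.25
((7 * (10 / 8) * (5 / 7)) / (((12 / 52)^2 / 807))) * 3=1136525 / 4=284131.25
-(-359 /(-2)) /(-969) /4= 359 /7752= 0.05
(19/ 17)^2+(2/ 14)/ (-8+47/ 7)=2960/ 2601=1.14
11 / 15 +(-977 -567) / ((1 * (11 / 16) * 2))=-185159 / 165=-1122.18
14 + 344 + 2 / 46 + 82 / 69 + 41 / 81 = 670192 / 1863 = 359.74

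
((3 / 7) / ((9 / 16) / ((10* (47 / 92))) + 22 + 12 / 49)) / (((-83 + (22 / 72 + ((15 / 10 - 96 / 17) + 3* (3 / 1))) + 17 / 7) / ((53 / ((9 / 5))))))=-4980007200 / 665309883667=-0.01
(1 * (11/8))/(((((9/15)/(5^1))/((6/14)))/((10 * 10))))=491.07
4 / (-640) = -1 / 160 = -0.01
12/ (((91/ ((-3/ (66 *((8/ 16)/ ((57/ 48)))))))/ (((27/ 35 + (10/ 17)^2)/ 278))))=-0.00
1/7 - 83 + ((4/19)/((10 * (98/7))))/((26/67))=-1432533/17290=-82.85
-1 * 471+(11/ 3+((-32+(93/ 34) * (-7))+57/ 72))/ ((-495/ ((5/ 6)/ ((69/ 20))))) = -1968954167/ 4180572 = -470.98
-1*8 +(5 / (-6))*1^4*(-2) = -19 / 3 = -6.33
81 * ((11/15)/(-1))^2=1089/25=43.56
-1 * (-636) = 636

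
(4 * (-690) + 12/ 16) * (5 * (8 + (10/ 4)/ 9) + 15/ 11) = -31142735/ 264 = -117964.91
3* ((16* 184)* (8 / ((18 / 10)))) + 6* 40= 118480 / 3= 39493.33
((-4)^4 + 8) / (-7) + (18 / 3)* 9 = 114 / 7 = 16.29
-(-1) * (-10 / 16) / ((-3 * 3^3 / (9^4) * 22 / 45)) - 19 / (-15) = 276719 / 2640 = 104.82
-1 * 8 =-8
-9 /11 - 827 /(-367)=5794 /4037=1.44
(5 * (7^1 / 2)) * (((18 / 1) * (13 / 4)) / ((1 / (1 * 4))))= 4095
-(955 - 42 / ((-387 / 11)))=-123349 / 129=-956.19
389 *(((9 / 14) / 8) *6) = 10503 / 56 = 187.55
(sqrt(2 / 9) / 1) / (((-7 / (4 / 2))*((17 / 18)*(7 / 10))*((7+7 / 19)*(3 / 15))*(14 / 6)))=-1710*sqrt(2) / 40817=-0.06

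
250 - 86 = 164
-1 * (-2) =2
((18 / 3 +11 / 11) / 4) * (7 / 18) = 49 / 72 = 0.68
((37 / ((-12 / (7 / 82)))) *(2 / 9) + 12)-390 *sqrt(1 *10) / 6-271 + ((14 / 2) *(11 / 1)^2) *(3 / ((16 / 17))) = 2235.21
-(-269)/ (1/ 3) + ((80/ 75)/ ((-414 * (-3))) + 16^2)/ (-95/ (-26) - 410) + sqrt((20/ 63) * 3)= 2 * sqrt(105)/ 21 + 79357269977/ 98412975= 807.35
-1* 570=-570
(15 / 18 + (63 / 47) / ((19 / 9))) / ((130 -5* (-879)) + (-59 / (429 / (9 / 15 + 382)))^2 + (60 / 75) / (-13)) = 12065421225 / 59935150007764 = 0.00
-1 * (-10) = 10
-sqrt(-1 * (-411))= -sqrt(411)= -20.27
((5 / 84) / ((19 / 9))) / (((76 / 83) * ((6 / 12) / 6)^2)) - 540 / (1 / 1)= -1353375 / 2527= -535.57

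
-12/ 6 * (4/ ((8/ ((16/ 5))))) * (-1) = 16/ 5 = 3.20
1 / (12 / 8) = 2 / 3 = 0.67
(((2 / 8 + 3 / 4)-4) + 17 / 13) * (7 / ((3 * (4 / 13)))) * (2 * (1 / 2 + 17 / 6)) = -770 / 9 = -85.56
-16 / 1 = -16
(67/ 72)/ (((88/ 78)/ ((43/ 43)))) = 871/ 1056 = 0.82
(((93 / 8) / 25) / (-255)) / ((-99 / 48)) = 62 / 70125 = 0.00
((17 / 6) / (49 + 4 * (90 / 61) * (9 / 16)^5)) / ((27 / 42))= 951451648 / 10649648151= 0.09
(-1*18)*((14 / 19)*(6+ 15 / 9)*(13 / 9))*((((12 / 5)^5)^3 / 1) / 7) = -6142265934401765376 / 579833984375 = -10593145.80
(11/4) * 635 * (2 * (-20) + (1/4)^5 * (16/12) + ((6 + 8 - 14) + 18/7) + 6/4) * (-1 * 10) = 6745589125/10752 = 627379.94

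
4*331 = 1324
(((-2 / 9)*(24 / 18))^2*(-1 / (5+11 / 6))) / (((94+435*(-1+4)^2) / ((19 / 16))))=-8 / 2102193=-0.00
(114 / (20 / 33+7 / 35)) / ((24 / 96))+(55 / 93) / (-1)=367895 / 651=565.12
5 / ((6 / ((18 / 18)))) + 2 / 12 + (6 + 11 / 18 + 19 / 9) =175 / 18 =9.72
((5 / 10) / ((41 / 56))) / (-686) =-2 / 2009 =-0.00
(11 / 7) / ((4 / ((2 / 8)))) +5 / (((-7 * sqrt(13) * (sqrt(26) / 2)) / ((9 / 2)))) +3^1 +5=907 / 112- 45 * sqrt(2) / 182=7.75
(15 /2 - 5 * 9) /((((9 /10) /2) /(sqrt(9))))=-250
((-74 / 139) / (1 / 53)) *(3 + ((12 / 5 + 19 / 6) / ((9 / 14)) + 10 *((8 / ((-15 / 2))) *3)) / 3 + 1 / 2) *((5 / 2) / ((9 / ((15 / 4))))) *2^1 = 33993935 / 135108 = 251.61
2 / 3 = 0.67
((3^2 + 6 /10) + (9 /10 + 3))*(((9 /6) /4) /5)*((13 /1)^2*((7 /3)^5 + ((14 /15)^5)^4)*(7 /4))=27306806215829347729572333283 /1313681671142578125000000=20786.47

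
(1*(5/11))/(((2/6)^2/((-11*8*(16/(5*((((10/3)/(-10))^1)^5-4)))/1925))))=279936/1873025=0.15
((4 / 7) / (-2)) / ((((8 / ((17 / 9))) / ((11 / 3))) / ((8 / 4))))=-187 / 378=-0.49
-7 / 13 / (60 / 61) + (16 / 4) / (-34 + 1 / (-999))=-17620789 / 26494260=-0.67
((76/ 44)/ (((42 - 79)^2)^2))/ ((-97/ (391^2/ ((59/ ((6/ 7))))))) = -17428434/ 825888402031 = -0.00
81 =81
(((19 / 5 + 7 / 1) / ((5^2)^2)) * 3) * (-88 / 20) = -3564 / 15625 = -0.23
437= 437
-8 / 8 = -1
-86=-86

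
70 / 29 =2.41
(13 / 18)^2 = 169 / 324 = 0.52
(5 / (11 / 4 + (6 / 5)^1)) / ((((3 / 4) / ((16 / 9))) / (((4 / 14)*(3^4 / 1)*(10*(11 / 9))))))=848.70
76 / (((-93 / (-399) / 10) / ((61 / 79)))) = 6165880 / 2449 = 2517.71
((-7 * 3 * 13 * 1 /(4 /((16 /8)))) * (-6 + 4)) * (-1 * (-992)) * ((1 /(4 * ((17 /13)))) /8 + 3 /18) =877331 /17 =51607.71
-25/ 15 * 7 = -35/ 3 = -11.67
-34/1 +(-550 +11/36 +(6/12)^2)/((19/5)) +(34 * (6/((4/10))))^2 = 44446561/171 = 259921.41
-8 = -8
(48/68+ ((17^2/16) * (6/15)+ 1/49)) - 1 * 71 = -2100783/33320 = -63.05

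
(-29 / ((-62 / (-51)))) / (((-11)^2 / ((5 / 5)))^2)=-1479 / 907742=-0.00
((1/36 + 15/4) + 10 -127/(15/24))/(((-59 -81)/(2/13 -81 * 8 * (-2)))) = 1436294/819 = 1753.72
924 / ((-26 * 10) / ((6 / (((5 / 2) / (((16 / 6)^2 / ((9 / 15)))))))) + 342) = 19712 / 7101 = 2.78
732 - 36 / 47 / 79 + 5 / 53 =144066205 / 196789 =732.08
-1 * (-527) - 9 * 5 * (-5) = 752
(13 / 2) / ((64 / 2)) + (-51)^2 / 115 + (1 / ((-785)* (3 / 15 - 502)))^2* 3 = 26061769998099751 / 1142032443547840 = 22.82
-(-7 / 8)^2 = -49 / 64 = -0.77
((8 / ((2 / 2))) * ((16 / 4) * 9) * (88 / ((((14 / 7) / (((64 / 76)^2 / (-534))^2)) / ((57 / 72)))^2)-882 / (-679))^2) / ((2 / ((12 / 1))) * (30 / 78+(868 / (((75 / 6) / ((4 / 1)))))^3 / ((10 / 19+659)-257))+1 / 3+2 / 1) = 228402400885349640874886142789852187993388300000000 / 4171492499538544244418744999098872718847938225801703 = 0.05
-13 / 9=-1.44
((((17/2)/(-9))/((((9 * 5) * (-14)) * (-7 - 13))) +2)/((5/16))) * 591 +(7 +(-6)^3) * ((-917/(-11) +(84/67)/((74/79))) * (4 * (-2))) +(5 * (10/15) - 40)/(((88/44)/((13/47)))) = 400228316705188/2752619625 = 145399.06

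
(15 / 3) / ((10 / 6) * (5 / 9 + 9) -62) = -135 / 1244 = -0.11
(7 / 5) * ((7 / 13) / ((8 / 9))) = 441 / 520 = 0.85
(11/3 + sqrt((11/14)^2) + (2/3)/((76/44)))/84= 429/7448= 0.06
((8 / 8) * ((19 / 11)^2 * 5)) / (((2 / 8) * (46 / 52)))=187720 / 2783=67.45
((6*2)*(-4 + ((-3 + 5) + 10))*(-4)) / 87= -128 / 29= -4.41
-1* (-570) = 570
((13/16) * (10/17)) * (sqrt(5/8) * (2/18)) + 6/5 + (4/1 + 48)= 53.24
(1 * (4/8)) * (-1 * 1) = -1/2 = -0.50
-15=-15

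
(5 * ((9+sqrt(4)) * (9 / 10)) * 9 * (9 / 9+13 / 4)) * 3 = 45441 / 8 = 5680.12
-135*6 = -810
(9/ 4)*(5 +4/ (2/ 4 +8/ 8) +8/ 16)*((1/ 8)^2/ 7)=21/ 512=0.04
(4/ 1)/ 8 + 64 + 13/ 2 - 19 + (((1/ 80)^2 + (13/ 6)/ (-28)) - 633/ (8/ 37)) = -386494379/ 134400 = -2875.70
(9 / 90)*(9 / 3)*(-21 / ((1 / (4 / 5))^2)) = -504 / 125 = -4.03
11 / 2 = 5.50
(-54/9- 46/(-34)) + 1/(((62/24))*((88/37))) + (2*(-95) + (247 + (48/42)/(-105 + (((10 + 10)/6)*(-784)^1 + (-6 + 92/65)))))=2263008428221/43092382102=52.52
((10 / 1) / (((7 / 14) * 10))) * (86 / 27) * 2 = 344 / 27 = 12.74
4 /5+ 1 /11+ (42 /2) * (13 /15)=210 /11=19.09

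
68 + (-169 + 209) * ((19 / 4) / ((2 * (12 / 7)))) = 1481 / 12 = 123.42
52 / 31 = 1.68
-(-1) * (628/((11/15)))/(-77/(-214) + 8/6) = 6047640/11957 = 505.78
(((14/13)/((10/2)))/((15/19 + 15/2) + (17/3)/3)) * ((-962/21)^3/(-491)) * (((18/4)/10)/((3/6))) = 7807045584/2093734475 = 3.73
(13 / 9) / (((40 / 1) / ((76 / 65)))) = 19 / 450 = 0.04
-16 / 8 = -2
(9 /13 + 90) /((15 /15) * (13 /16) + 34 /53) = 111088 /1781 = 62.37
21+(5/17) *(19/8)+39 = 8255/136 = 60.70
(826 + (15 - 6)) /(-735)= -1.14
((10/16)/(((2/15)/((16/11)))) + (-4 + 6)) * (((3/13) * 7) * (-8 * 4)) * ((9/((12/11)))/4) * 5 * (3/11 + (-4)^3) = 42838110/143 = 299567.20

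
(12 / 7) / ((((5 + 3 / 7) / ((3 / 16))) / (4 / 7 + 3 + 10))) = 45 / 56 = 0.80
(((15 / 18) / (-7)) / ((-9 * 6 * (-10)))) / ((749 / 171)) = -19 / 377496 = -0.00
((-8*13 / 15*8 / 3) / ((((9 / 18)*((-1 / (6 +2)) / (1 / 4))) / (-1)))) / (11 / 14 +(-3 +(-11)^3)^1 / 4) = 23296 / 104805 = 0.22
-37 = -37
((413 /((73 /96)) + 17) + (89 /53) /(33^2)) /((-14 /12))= -4719993820 /9831129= -480.11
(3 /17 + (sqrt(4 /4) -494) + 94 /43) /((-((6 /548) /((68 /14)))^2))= 610333044736 /6321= 96556406.38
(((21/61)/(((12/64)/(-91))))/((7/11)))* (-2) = 32032/61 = 525.11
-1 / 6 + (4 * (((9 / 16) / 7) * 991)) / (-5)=-26827 / 420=-63.87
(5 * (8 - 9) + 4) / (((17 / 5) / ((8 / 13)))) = -40 / 221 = -0.18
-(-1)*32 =32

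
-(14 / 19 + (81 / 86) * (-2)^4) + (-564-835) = -1155897 / 817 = -1414.81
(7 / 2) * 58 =203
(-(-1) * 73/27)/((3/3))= 73/27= 2.70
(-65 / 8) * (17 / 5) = -221 / 8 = -27.62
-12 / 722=-6 / 361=-0.02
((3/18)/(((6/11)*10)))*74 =407/180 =2.26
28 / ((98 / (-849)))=-1698 / 7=-242.57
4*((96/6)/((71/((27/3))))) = 576/71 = 8.11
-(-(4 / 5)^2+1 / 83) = 1303 / 2075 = 0.63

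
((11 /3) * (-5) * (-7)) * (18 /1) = 2310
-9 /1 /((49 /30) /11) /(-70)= 297 /343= 0.87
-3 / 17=-0.18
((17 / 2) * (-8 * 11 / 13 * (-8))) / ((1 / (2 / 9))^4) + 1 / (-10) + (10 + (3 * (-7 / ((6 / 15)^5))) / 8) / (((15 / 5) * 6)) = -2765065393 / 218350080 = -12.66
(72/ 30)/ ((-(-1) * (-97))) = -12/ 485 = -0.02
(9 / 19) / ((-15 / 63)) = -189 / 95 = -1.99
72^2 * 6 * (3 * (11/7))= 1026432/7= 146633.14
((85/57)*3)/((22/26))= 1105/209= 5.29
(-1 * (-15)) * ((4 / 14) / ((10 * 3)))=1 / 7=0.14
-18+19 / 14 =-233 / 14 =-16.64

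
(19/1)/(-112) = -19/112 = -0.17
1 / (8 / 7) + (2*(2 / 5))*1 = 67 / 40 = 1.68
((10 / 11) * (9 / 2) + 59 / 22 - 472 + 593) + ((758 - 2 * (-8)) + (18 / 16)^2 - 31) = 613915 / 704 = 872.04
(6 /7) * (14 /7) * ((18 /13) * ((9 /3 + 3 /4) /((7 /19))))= 15390 /637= 24.16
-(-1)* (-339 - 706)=-1045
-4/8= -1/2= -0.50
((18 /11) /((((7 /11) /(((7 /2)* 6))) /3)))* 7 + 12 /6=1136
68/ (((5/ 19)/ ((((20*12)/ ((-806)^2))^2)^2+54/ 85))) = 164.16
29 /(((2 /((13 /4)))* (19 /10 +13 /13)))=65 /4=16.25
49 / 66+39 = 2623 / 66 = 39.74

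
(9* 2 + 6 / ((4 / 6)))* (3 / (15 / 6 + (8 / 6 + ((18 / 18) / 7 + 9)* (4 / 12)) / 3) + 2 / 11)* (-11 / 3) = -46404 / 499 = -92.99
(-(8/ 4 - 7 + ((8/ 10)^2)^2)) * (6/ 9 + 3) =16.83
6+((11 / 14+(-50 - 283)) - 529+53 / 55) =-657773 / 770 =-854.25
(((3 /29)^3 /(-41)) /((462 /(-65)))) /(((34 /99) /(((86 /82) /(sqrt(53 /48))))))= 226395*sqrt(159) /258573812063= 0.00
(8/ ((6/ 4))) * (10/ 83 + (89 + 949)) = 1378624/ 249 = 5536.64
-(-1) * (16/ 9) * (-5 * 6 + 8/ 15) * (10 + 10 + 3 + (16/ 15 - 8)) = -1704352/ 2025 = -841.66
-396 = -396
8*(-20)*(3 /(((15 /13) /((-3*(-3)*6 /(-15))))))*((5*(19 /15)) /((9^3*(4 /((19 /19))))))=3952 /1215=3.25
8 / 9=0.89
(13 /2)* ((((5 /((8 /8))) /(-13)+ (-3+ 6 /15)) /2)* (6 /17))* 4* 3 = -3492 /85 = -41.08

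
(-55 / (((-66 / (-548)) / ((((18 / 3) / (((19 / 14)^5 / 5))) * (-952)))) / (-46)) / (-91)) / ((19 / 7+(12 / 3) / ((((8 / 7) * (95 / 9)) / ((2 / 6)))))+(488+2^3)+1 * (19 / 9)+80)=29040095153664000 / 11780945289919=2465.01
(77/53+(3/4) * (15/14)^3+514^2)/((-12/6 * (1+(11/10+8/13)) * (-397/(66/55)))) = 5993972106135/40761971824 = 147.05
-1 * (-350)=350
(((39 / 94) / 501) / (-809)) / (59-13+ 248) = -0.00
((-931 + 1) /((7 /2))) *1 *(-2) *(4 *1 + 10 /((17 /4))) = 401760 /119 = 3376.13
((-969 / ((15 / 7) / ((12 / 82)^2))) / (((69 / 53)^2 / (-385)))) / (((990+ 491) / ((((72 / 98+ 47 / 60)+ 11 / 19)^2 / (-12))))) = -4287595698067 / 7877423005200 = -0.54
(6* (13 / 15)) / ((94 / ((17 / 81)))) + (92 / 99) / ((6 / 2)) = 67291 / 209385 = 0.32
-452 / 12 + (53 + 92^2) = 25438 / 3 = 8479.33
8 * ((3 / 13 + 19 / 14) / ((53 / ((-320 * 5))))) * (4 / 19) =-7398400 / 91637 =-80.74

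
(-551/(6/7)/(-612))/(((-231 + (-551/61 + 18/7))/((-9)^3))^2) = 9.90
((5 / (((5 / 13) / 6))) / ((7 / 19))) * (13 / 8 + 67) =406809 / 28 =14528.89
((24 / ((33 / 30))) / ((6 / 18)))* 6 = 392.73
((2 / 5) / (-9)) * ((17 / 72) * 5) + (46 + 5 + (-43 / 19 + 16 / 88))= 3309023 / 67716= 48.87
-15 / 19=-0.79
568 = 568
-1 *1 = -1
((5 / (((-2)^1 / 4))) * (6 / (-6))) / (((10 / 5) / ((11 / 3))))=55 / 3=18.33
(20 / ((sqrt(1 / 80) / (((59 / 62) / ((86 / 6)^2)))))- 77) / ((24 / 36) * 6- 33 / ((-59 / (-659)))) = 649 / 3073- 1253160 * sqrt(5) / 1232989009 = 0.21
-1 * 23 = -23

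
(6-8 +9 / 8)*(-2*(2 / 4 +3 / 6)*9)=63 / 4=15.75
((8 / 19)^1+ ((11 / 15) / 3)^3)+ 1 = 2485664 / 1731375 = 1.44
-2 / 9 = -0.22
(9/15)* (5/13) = 3/13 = 0.23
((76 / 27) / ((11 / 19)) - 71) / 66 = -19643 / 19602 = -1.00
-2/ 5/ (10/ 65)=-13/ 5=-2.60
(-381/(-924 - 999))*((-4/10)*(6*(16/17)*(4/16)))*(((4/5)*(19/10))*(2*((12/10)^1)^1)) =-2779776/6810625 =-0.41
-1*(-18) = 18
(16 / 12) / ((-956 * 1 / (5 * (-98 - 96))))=970 / 717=1.35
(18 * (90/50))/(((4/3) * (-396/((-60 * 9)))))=729/22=33.14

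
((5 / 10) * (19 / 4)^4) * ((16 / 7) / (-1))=-130321 / 224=-581.79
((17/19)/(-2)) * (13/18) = -221/684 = -0.32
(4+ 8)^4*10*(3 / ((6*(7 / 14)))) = 207360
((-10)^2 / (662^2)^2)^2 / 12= 625 / 27664649924304580577472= 0.00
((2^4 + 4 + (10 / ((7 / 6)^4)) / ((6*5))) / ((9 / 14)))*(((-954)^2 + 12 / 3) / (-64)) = -1378035445 / 3087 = -446399.56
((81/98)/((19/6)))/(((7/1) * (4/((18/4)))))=2187/52136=0.04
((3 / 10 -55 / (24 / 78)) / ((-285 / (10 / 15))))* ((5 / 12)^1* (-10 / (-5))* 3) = 3569 / 3420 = 1.04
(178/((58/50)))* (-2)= -8900/29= -306.90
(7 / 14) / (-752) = -1 / 1504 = -0.00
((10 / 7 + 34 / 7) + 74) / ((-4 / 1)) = -281 / 14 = -20.07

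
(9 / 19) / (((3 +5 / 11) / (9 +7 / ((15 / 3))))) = 2574 / 1805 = 1.43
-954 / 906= -159 / 151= -1.05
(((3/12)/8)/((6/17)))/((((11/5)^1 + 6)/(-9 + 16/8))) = -595/7872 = -0.08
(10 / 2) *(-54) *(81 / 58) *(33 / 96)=-120285 / 928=-129.62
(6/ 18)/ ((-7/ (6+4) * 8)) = -5/ 84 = -0.06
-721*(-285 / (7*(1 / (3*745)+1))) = 65608425 / 2236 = 29341.87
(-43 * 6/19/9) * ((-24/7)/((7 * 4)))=172/931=0.18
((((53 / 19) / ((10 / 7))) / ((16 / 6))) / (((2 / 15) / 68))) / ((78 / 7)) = 33.51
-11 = -11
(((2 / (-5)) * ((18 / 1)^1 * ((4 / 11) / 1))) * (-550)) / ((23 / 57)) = 3568.70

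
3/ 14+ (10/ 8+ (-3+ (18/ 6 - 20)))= -519/ 28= -18.54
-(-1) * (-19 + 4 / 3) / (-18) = 53 / 54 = 0.98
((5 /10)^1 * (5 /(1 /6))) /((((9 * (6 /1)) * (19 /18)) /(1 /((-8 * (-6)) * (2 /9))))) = 15 /608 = 0.02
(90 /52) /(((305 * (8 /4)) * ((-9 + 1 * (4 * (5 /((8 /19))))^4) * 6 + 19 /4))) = 18 /193770724433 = 0.00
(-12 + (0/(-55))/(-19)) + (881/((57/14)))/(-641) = -450778/36537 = -12.34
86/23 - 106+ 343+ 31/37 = 205582/851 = 241.58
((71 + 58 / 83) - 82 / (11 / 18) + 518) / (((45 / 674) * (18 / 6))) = 93435946 / 41085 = 2274.21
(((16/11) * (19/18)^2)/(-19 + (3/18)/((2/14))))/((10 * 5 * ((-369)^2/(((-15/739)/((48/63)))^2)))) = -0.00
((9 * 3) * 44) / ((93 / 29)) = 11484 / 31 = 370.45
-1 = -1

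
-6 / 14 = -3 / 7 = -0.43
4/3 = 1.33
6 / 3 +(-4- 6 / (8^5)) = -32771 / 16384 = -2.00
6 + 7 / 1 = 13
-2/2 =-1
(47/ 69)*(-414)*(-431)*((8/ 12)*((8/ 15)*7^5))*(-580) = -1263785289088/ 3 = -421261763029.33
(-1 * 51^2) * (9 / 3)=-7803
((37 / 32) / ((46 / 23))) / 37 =1 / 64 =0.02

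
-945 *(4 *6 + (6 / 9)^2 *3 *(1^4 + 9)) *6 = -211680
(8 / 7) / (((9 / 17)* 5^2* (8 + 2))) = 68 / 7875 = 0.01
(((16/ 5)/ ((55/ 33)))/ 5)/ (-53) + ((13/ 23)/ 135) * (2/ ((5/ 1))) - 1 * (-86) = 353791832/ 4114125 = 85.99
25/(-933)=-25/933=-0.03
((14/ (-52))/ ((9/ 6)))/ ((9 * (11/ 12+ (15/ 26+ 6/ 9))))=-28/ 3033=-0.01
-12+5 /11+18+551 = 6132 /11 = 557.45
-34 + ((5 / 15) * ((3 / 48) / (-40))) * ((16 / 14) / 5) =-285601 / 8400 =-34.00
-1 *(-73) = 73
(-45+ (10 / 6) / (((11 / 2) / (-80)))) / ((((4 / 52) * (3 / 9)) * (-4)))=29705 / 44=675.11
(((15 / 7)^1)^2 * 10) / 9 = 250 / 49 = 5.10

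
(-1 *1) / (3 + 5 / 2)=-2 / 11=-0.18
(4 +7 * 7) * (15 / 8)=795 / 8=99.38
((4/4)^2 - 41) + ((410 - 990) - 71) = -691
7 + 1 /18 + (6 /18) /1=133 /18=7.39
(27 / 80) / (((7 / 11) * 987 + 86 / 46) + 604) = 759 / 2775040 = 0.00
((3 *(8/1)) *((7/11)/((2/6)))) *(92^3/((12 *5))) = 32704896/55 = 594634.47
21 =21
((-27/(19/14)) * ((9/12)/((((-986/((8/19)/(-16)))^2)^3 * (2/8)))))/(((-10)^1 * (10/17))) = 567/154610061621182297574130278400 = 0.00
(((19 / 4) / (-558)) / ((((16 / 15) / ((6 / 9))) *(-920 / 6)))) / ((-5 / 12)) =-19 / 228160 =-0.00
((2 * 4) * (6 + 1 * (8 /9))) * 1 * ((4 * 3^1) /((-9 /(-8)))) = 15872 /27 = 587.85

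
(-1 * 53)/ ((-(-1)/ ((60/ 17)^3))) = -11448000/ 4913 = -2330.14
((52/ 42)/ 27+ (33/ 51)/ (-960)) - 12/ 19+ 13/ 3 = 219589619/ 58605120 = 3.75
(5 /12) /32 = 5 /384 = 0.01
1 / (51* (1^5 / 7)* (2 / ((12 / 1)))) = 14 / 17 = 0.82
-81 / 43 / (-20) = 81 / 860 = 0.09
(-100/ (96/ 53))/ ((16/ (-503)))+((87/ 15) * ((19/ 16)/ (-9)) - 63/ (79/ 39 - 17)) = 731237381/ 420480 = 1739.05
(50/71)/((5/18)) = 2.54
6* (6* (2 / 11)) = 72 / 11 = 6.55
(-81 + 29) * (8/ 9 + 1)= -884/ 9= -98.22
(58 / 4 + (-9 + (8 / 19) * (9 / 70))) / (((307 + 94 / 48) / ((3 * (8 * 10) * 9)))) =38294208 / 986195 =38.83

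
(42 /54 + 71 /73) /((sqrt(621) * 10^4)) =sqrt(69) /1182600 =0.00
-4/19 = -0.21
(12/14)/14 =0.06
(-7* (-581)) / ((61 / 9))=36603 / 61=600.05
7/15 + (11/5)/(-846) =0.46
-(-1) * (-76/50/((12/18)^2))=-171/50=-3.42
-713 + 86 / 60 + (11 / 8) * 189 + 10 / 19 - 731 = -2695337 / 2280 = -1182.17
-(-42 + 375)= -333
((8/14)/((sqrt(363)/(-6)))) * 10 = -80 * sqrt(3)/77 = -1.80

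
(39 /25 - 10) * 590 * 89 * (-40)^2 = -709095040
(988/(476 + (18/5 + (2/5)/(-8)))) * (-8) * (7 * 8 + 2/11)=-32564480/35167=-926.00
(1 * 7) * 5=35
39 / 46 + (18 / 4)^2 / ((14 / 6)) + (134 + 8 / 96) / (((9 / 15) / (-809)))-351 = -524916193 / 2898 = -181130.50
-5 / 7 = -0.71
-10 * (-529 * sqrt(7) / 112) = 2645 * sqrt(7) / 56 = 124.96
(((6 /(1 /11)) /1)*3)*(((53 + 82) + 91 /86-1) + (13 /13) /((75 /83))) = 28982679 /1075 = 26960.63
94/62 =47/31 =1.52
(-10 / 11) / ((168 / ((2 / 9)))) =-5 / 4158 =-0.00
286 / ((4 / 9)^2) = 11583 / 8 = 1447.88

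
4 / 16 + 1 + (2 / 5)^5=15753 / 12500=1.26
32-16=16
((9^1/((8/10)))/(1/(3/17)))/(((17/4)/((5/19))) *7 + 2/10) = 45/2567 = 0.02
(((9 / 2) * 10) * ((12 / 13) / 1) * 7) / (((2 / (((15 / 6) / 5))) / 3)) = 2835 / 13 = 218.08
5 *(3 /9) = 5 /3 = 1.67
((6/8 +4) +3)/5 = 1.55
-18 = -18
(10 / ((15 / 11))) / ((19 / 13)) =286 / 57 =5.02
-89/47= -1.89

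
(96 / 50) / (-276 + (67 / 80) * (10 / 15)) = -1152 / 165265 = -0.01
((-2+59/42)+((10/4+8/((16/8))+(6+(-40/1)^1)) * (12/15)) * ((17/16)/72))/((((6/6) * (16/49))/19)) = -493297/9216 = -53.53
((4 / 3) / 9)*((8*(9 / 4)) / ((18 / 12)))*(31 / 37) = 496 / 333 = 1.49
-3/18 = -1/6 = -0.17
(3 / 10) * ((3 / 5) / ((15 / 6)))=9 / 125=0.07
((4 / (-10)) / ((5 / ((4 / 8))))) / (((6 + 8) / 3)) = -3 / 350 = -0.01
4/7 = 0.57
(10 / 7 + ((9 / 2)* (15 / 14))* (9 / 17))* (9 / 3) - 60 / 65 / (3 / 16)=7.02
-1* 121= -121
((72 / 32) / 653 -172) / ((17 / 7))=-70.82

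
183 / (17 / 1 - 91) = -183 / 74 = -2.47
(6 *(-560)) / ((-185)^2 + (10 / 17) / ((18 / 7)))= -25704 / 261823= -0.10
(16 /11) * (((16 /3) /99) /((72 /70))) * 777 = 580160 /9801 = 59.19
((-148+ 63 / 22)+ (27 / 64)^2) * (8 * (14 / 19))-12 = -866.49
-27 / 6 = -9 / 2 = -4.50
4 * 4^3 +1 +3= 260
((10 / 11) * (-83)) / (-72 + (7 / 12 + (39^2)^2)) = -1992 / 61072957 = -0.00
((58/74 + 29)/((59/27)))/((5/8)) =238032/10915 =21.81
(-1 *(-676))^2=456976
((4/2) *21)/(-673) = -42/673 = -0.06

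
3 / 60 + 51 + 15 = 1321 / 20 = 66.05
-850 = -850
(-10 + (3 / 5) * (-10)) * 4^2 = -256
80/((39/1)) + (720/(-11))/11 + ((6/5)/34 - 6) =-3956533/401115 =-9.86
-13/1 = -13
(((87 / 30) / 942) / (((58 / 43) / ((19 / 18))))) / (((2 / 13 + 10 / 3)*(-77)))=-10621 / 1183754880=-0.00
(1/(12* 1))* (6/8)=1/16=0.06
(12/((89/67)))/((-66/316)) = -42344/979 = -43.25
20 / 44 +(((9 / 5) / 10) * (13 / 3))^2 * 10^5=669245 / 11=60840.45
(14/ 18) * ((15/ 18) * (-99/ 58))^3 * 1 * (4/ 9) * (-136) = 19798625/ 146334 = 135.30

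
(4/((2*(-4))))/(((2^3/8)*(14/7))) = -1/4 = -0.25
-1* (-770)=770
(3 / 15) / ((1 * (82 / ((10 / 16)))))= 1 / 656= 0.00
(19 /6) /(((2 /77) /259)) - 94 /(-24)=94741 /3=31580.33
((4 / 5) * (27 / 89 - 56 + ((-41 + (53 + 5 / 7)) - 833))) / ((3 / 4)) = -8731792 / 9345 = -934.38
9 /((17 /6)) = 54 /17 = 3.18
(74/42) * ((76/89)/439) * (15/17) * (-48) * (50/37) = -912000/4649449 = -0.20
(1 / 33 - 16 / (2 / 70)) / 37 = -18479 / 1221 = -15.13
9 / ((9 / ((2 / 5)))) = 0.40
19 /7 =2.71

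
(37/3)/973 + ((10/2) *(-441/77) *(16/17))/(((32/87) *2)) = -79967519/2183412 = -36.63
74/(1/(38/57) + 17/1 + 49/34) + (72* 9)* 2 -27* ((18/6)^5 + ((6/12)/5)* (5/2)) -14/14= -7144817/1356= -5269.04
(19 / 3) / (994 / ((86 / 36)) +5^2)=817 / 56901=0.01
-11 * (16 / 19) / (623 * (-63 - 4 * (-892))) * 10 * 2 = -704 / 8297737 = -0.00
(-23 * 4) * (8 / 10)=-368 / 5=-73.60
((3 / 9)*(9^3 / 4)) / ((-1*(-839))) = 243 / 3356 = 0.07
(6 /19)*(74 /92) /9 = 37 /1311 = 0.03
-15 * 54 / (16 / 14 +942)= -2835 / 3301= -0.86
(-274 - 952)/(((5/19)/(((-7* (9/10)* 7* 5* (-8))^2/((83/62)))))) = -4493998490688/415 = -10828912025.75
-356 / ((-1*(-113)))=-356 / 113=-3.15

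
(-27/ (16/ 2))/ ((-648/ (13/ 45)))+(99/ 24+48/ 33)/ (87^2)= 179183/ 79928640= 0.00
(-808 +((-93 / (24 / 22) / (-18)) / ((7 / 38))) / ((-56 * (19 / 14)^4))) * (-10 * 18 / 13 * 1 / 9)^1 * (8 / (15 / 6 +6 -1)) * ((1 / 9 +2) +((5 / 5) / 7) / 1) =2989.15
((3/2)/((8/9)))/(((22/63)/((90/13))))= 76545/2288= 33.45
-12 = -12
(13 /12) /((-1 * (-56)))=13 /672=0.02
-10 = -10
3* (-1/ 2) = -3/ 2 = -1.50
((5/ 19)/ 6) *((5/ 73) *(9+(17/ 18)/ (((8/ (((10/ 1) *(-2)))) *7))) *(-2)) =-54575/ 1048572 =-0.05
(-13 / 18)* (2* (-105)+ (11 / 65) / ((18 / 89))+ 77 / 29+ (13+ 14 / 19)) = 124273831 / 892620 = 139.22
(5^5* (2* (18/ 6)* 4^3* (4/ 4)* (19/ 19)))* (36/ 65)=8640000/ 13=664615.38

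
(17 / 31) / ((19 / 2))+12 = 7102 / 589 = 12.06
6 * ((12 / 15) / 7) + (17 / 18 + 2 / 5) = 1279 / 630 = 2.03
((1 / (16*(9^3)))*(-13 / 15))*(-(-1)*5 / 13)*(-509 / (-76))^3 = -131872229 / 15360648192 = -0.01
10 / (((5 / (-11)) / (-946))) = 20812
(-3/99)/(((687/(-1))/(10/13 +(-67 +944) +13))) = 3860/98241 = 0.04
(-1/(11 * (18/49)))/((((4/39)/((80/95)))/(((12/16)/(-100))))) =637/41800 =0.02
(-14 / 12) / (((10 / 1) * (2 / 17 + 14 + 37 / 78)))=-1547 / 193490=-0.01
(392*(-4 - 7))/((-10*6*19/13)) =14014/285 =49.17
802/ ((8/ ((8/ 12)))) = 401/ 6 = 66.83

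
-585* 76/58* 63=-1400490/29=-48292.76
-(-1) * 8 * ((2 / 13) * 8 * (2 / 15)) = 256 / 195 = 1.31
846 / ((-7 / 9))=-7614 / 7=-1087.71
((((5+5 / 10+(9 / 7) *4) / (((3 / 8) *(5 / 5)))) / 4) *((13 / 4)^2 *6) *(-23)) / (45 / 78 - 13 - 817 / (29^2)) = 6331989079 / 8200780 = 772.12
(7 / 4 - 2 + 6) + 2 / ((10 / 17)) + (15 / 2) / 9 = 599 / 60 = 9.98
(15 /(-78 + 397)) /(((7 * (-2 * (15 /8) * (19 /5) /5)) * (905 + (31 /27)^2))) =-36450 /14015886731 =-0.00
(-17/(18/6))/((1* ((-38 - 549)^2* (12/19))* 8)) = -323/99235872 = -0.00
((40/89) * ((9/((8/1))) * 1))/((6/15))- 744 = -132207/178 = -742.74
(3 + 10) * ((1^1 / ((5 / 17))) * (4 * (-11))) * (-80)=155584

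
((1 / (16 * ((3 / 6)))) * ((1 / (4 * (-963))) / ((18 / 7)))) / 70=-1 / 5546880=-0.00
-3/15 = -1/5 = -0.20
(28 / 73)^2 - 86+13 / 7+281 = 7348850 / 37303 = 197.00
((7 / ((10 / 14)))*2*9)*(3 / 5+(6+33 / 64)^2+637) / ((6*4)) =2047341471 / 409600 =4998.39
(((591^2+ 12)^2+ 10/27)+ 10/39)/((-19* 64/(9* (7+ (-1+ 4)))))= -214119827736095/23712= -9030019725.71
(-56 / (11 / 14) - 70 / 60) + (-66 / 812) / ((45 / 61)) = -72.55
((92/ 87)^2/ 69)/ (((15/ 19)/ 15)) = 6992/ 22707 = 0.31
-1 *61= -61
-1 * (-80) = 80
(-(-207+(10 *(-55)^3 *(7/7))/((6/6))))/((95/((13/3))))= 21631441/285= 75899.79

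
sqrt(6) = 2.45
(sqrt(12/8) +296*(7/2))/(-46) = -518/23 - sqrt(6)/92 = -22.55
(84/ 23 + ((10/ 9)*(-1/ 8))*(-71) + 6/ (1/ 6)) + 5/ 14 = 49.87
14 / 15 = 0.93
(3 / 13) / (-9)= -1 / 39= -0.03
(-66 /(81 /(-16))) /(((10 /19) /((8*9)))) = 26752 /15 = 1783.47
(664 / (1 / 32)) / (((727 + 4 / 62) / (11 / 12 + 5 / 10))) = 2799424 / 67617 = 41.40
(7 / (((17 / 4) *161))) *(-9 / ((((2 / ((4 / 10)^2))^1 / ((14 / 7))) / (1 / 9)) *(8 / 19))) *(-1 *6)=228 / 9775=0.02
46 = 46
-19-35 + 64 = 10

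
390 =390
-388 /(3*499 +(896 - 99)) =-194 /1147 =-0.17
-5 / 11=-0.45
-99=-99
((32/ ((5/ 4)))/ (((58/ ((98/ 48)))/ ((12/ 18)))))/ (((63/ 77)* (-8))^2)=5929/ 422820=0.01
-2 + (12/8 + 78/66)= 15/22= 0.68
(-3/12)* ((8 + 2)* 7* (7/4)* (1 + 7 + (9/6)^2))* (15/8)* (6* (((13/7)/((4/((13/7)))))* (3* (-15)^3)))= 15785128125/512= 30830328.37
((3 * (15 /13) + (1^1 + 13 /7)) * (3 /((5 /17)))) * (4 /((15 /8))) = 12512 /91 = 137.49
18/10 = 1.80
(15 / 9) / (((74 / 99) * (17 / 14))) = 1155 / 629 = 1.84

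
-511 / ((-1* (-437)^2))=511 / 190969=0.00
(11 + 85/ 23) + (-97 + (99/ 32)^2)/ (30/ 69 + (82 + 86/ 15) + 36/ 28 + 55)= 115770470657/ 8216256512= 14.09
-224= -224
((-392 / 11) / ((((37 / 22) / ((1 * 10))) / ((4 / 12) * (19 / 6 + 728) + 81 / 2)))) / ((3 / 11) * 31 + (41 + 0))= -6893810 / 5661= -1217.77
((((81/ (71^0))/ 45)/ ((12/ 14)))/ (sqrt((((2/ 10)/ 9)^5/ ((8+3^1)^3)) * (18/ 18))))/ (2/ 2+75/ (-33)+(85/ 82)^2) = -128142630 * sqrt(55)/ 181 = -5250448.50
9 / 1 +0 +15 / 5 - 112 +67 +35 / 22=-691 / 22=-31.41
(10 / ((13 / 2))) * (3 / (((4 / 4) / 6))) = 360 / 13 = 27.69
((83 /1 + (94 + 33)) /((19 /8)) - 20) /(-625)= -52 /475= -0.11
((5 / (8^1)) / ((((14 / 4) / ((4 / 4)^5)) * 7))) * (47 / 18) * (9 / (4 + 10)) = 235 / 5488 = 0.04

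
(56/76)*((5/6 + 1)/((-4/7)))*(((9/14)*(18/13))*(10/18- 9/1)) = 231/13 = 17.77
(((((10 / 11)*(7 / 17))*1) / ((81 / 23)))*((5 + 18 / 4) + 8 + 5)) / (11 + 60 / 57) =76475 / 385407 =0.20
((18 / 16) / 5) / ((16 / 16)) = 9 / 40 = 0.22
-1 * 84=-84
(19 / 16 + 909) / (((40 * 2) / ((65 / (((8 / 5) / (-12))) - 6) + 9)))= -14111547 / 2560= -5512.32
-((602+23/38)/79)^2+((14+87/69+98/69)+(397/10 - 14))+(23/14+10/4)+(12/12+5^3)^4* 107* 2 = 1173909087556352952247/21763989660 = 53938138452.34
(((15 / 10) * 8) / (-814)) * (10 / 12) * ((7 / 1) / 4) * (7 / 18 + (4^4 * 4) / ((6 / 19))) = -2043125 / 29304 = -69.72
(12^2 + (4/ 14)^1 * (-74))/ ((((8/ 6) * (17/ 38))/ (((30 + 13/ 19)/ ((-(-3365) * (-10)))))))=-75207/ 400435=-0.19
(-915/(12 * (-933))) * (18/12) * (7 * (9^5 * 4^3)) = 1008556920/311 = 3242948.30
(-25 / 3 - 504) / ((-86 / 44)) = 33814 / 129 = 262.12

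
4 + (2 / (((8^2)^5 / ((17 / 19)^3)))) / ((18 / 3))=88377542054705 / 22094385512448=4.00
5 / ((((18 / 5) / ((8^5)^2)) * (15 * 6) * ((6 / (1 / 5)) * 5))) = 134217728 / 1215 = 110467.27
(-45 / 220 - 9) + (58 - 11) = 1663 / 44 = 37.80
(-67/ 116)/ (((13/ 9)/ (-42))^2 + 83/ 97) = -232150779/ 344397185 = -0.67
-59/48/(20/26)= -767/480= -1.60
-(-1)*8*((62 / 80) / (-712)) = -31 / 3560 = -0.01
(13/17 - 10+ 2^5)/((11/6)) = 2322/187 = 12.42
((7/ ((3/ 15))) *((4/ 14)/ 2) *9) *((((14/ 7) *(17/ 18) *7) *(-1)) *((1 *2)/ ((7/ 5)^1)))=-850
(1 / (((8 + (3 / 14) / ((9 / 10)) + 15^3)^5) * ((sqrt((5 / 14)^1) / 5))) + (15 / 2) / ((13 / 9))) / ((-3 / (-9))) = 15.58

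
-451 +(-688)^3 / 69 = -325691791 / 69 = -4720170.88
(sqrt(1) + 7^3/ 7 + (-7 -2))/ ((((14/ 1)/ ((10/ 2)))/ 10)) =1025/ 7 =146.43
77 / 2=38.50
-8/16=-1/2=-0.50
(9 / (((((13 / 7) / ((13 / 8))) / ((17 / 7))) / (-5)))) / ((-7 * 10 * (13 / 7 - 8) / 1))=-153 / 688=-0.22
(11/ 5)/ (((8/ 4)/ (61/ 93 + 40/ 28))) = 2.29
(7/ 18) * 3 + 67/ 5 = 14.57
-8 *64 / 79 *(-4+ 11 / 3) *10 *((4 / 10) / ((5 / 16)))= 32768 / 1185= 27.65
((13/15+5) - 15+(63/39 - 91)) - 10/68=-654149/6630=-98.67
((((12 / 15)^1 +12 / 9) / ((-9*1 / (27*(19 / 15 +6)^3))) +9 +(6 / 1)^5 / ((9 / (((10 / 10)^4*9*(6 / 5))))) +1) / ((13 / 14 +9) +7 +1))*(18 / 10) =1626685508 / 2353125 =691.29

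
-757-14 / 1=-771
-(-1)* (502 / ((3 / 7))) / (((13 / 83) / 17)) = 4958254 / 39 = 127134.72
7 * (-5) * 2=-70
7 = 7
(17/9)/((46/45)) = 85/46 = 1.85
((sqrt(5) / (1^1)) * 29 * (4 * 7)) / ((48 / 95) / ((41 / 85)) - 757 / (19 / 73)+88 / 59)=-0.62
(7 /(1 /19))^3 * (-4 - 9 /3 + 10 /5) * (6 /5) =-14115822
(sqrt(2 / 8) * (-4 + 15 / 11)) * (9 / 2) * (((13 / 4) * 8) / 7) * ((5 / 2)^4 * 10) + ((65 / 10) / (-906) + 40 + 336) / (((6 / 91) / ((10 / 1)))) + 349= 81651921497 / 1674288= 48768.15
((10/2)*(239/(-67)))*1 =-1195/67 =-17.84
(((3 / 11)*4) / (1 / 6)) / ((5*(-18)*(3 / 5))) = -4 / 33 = -0.12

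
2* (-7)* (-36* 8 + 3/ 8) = 16107/ 4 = 4026.75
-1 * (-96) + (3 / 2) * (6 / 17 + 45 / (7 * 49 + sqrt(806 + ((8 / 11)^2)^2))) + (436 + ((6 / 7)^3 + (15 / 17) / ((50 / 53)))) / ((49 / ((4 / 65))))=30905478400544054081 / 317705605927432450 - 49005 * sqrt(1311638) / 3421388534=97.26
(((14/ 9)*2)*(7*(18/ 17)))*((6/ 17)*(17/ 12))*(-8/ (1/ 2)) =-3136/ 17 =-184.47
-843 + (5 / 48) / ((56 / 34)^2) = -842.96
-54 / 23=-2.35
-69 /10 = -6.90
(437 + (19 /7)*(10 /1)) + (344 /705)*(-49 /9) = 20496913 /44415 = 461.49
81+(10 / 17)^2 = 23509 / 289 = 81.35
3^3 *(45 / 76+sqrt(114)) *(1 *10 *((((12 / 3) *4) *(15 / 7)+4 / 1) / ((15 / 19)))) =54270 / 7+91656 *sqrt(114) / 7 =147555.47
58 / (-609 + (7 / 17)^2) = -8381 / 87976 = -0.10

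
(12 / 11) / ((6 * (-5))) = -0.04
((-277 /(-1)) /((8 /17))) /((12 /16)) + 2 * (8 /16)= 4715 /6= 785.83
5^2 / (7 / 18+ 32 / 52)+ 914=938.89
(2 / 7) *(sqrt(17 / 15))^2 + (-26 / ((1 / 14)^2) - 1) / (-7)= 10927 / 15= 728.47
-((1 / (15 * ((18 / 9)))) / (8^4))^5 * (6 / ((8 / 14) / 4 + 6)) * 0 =0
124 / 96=31 / 24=1.29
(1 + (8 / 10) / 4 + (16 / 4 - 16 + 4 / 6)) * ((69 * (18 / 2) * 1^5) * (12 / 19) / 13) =-305.72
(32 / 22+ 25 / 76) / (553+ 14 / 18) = 1917 / 595232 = 0.00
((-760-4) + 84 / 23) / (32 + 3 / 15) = -87440 / 3703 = -23.61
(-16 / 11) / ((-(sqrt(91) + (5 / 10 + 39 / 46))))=-5704 / 259479 + 4232 * sqrt(91) / 259479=0.13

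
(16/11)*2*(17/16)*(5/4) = 85/22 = 3.86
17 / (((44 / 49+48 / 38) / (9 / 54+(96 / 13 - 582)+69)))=-623979475 / 156936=-3976.01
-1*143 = -143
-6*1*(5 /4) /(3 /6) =-15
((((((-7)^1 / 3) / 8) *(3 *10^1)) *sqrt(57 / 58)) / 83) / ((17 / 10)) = -175 *sqrt(3306) / 163676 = -0.06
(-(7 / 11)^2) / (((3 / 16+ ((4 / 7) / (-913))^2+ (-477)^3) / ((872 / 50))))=115386451264 / 1773179749399176725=0.00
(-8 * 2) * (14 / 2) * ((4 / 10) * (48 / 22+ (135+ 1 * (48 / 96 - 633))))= 1220464 / 55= 22190.25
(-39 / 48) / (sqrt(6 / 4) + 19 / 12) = -741 / 580 + 117 * sqrt(6) / 290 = -0.29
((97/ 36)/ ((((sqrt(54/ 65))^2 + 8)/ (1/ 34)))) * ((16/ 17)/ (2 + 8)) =1261/ 1492974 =0.00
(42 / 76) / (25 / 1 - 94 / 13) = 13 / 418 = 0.03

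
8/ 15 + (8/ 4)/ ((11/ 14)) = 508/ 165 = 3.08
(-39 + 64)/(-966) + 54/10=25957/4830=5.37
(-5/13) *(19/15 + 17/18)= -199/234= -0.85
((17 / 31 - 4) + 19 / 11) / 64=-147 / 5456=-0.03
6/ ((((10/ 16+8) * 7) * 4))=4/ 161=0.02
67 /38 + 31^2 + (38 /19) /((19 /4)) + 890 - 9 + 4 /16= 1844.43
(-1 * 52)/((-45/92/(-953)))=-4559152/45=-101314.49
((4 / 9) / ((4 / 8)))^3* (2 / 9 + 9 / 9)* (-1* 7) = -39424 / 6561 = -6.01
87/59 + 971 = 57376/59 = 972.47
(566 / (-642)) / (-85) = 283 / 27285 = 0.01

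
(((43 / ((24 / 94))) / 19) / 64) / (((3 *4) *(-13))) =-0.00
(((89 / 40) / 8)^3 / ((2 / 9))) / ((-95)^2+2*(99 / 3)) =6344721 / 595787776000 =0.00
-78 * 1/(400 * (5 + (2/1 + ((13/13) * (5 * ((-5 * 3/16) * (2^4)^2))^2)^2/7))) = -273/414720000009800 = -0.00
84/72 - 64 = -377/6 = -62.83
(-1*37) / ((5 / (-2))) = 74 / 5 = 14.80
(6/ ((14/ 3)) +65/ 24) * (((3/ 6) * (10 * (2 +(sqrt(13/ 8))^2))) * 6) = 97295/ 224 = 434.35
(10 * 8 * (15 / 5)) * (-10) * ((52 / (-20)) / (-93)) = -2080 / 31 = -67.10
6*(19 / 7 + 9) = 492 / 7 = 70.29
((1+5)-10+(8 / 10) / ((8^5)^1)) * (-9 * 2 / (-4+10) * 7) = 3440619 / 40960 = 84.00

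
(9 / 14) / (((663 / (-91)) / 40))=-60 / 17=-3.53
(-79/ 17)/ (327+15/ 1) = -79/ 5814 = -0.01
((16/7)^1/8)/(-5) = -0.06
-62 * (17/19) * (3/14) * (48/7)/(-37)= 75888/34447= 2.20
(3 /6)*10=5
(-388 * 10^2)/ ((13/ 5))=-194000/ 13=-14923.08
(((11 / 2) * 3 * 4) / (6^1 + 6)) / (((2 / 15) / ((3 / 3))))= 165 / 4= 41.25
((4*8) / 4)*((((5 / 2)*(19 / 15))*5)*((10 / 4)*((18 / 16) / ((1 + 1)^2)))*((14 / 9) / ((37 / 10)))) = 16625 / 444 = 37.44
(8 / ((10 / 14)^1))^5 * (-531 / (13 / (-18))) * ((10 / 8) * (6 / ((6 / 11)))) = 14475709366272 / 8125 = 1781625768.16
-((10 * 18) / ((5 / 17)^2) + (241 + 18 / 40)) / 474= -9289 / 1896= -4.90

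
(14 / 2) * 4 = 28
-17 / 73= -0.23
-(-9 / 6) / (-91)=-3 / 182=-0.02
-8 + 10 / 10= -7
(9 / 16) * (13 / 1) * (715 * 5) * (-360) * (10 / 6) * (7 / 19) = -219594375 / 38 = -5778799.34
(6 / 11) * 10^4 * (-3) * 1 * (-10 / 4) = 450000 / 11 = 40909.09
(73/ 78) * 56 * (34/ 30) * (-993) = -11501588/ 195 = -58982.50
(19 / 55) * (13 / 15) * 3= 247 / 275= 0.90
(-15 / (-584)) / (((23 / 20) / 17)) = 0.38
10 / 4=5 / 2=2.50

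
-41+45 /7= -242 /7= -34.57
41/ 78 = 0.53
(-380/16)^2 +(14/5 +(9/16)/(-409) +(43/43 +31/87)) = 101094407/177915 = 568.22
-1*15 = -15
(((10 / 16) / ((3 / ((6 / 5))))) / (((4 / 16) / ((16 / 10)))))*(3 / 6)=4 / 5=0.80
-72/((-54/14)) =56/3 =18.67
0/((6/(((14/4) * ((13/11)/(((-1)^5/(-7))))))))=0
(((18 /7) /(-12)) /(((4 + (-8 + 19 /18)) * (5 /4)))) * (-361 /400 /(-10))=9747 /1855000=0.01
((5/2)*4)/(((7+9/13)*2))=13/20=0.65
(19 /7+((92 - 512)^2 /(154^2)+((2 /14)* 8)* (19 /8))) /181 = 10898 /153307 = 0.07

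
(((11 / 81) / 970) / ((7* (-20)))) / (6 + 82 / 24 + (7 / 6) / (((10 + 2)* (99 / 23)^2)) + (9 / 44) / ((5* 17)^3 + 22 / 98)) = -60078949524 / 566048432495597275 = -0.00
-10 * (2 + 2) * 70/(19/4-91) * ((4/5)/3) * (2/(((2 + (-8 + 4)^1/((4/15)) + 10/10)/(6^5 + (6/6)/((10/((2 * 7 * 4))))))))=-11227.56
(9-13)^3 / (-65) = 64 / 65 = 0.98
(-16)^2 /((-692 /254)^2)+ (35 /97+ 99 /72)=841345019 /23224904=36.23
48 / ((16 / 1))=3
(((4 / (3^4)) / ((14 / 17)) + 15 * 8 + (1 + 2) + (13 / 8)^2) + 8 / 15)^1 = 22903883 / 181440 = 126.23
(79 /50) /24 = 79 /1200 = 0.07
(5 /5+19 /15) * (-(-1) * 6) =13.60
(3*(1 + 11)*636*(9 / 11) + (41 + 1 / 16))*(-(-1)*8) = 3304251 / 22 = 150193.23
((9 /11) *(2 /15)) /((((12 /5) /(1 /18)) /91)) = 91 /396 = 0.23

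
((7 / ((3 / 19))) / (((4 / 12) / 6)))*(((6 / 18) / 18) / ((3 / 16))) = 2128 / 27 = 78.81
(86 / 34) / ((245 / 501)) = 21543 / 4165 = 5.17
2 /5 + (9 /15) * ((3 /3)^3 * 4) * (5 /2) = 32 /5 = 6.40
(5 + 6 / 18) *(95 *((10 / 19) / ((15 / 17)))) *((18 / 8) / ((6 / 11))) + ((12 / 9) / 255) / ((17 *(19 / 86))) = 308045444 / 247095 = 1246.67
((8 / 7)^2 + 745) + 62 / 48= 879175 / 1176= 747.60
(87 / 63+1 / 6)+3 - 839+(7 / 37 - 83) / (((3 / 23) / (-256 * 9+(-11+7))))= 758598175 / 518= 1464475.24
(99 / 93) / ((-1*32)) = -33 / 992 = -0.03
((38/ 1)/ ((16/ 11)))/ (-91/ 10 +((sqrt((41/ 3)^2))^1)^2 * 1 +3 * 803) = 9405/ 931204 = 0.01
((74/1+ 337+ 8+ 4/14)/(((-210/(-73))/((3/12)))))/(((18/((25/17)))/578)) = 18211675/10584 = 1720.68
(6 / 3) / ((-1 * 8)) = -1 / 4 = -0.25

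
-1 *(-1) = 1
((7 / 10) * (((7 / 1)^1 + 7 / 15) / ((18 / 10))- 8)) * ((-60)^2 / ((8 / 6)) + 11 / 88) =-1965691 / 270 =-7280.34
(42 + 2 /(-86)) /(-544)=-1805 /23392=-0.08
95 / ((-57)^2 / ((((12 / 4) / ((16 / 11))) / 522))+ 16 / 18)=9405 / 81407032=0.00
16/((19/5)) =4.21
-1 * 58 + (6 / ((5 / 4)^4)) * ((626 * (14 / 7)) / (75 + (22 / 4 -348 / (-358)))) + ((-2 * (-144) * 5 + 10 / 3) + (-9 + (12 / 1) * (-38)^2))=1024970298703 / 54688125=18742.10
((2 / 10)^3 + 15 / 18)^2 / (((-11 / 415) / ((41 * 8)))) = -2709883766 / 309375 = -8759.22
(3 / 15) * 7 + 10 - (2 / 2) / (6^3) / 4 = 49243 / 4320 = 11.40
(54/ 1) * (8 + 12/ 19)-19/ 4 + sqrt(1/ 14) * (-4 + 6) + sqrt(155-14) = sqrt(14)/ 7 + sqrt(141) + 35063/ 76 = 473.76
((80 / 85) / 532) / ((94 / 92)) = 184 / 106267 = 0.00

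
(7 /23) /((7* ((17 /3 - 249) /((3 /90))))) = -1 /167900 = -0.00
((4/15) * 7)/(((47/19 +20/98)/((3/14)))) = 1862/12465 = 0.15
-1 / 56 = -0.02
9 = 9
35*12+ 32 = 452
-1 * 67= -67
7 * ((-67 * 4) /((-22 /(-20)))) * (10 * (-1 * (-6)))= -1125600 /11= -102327.27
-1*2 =-2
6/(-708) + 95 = 11209/118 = 94.99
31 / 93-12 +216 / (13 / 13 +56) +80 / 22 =-2659 / 627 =-4.24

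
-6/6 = -1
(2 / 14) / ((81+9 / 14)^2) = 28 / 1306449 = 0.00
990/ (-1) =-990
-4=-4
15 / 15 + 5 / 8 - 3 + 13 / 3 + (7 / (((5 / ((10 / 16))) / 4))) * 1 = 155 / 24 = 6.46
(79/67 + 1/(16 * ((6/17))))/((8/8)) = 8723/6432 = 1.36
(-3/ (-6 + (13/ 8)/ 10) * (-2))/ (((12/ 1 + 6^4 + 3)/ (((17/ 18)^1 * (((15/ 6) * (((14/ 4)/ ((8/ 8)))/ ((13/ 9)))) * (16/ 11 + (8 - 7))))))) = -321300/ 29183297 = -0.01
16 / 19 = 0.84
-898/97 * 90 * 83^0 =-80820/97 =-833.20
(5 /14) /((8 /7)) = 0.31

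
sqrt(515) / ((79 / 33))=33 * sqrt(515) / 79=9.48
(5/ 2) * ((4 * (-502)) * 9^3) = -3659580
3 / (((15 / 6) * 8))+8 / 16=13 / 20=0.65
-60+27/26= -58.96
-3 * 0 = 0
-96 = -96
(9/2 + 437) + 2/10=4417/10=441.70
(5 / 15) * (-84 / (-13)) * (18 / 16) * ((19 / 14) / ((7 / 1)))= 171 / 364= 0.47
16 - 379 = -363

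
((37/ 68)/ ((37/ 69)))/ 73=69/ 4964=0.01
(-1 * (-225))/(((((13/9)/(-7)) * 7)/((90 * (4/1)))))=-729000/13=-56076.92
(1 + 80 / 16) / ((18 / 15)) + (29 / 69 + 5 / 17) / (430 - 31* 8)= 534134 / 106743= 5.00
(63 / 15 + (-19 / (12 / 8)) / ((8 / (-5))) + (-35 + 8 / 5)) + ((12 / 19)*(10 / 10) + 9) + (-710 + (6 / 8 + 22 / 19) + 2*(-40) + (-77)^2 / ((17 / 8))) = 9643361 / 4845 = 1990.37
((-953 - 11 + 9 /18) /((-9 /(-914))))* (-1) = 880639 /9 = 97848.78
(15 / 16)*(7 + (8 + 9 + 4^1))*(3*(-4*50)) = -15750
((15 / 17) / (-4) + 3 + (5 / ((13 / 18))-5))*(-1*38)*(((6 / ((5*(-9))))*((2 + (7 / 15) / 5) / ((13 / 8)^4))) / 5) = 50791755776 / 35504893125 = 1.43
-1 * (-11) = 11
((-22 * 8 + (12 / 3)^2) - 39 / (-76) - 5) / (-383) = 12501 / 29108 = 0.43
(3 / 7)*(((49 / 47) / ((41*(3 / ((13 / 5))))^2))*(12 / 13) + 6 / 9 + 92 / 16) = 21728381 / 7900700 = 2.75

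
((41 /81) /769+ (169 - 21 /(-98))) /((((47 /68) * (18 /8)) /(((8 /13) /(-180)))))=-8027438896 /21579214293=-0.37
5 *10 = 50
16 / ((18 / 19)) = 152 / 9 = 16.89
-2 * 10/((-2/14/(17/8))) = 595/2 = 297.50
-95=-95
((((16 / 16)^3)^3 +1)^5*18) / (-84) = -48 / 7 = -6.86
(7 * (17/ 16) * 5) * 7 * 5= 20825/ 16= 1301.56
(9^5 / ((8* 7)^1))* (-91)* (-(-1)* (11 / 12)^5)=-508760109 / 8192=-62104.51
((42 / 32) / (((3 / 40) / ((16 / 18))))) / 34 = 70 / 153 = 0.46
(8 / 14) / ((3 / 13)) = 52 / 21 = 2.48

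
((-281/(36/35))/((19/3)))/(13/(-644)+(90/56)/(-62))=14024710/14991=935.54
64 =64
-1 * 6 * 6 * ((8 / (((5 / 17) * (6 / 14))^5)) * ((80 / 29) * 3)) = -12218130738688 / 163125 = -74900418.32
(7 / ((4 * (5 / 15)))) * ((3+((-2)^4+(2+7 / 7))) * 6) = 693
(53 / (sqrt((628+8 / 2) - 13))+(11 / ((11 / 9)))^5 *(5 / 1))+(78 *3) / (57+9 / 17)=53 *sqrt(619) / 619+48125598 / 163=295251.20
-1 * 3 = -3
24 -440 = -416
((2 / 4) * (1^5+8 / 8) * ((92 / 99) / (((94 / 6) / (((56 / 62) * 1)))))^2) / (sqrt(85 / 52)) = 13271552 * sqrt(1105) / 196501517685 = 0.00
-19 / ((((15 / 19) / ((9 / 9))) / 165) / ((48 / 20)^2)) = -571824 / 25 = -22872.96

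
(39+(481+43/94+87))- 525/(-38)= 554797/893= 621.27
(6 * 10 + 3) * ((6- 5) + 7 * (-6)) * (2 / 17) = -5166 / 17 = -303.88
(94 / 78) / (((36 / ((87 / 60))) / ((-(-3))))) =1363 / 9360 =0.15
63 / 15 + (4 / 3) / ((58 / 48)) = 769 / 145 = 5.30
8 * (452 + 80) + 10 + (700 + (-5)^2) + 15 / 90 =29947 / 6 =4991.17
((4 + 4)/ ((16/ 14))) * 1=7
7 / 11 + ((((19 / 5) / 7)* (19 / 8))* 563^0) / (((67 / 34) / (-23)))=-14.41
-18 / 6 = -3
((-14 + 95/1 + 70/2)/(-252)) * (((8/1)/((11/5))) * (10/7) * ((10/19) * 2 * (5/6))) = -580000/276507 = -2.10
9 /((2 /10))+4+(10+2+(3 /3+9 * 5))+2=109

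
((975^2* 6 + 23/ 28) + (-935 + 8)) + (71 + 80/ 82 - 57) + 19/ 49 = 45828015689/ 8036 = 5702839.18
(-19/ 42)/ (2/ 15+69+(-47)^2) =-95/ 478408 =-0.00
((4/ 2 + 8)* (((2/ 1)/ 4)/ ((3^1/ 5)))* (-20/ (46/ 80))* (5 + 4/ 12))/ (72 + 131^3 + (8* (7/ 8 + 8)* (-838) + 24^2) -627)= -0.00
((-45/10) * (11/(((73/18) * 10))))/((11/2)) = -81/365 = -0.22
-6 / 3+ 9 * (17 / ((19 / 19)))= 151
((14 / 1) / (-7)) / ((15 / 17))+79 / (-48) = -313 / 80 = -3.91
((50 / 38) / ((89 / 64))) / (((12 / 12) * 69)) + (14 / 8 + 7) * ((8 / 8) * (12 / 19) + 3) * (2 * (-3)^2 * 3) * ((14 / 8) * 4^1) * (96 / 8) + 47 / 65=1093162848563 / 7584135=144138.11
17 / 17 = 1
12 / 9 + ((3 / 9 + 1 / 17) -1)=37 / 51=0.73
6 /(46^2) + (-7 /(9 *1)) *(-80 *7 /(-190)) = -2.29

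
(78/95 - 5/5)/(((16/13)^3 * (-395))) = 37349/153702400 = 0.00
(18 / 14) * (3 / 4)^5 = 2187 / 7168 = 0.31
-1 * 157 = -157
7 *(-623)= -4361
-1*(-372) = 372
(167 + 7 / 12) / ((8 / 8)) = 2011 / 12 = 167.58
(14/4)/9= 7/18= 0.39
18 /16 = 9 /8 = 1.12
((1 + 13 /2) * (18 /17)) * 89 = 12015 /17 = 706.76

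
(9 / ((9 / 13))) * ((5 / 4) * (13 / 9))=845 / 36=23.47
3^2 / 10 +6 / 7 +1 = 193 / 70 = 2.76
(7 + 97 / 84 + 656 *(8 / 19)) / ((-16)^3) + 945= 944.93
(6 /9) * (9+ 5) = 28 /3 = 9.33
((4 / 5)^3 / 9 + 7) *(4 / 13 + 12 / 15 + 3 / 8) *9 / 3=2040323 / 65000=31.39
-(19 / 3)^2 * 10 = -3610 / 9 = -401.11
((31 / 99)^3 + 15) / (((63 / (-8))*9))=-16667744 / 78594219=-0.21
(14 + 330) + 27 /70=24107 /70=344.39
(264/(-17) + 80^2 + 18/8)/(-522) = -434297/35496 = -12.24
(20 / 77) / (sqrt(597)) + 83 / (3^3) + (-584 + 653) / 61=20*sqrt(597) / 45969 + 6926 / 1647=4.22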